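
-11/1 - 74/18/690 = -68347/6210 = -11.01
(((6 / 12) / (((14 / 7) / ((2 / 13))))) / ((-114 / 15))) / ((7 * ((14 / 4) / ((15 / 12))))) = -25 / 96824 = -0.00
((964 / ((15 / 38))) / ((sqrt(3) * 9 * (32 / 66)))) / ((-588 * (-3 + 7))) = -50369 * sqrt(3) / 635040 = -0.14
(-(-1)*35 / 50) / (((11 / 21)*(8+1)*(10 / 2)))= 49 / 1650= 0.03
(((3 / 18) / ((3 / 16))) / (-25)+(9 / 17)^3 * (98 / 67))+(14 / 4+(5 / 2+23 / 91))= 43365255737 / 6739776225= 6.43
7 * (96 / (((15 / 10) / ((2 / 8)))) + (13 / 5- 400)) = -13349 / 5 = -2669.80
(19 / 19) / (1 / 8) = 8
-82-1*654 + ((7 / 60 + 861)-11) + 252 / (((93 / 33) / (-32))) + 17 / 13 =-66398159 / 24180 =-2745.99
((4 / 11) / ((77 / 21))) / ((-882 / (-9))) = 6 / 5929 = 0.00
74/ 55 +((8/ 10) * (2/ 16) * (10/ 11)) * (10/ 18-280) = -11909/ 495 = -24.06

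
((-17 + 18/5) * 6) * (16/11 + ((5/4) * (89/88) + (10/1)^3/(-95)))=954147/1520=627.73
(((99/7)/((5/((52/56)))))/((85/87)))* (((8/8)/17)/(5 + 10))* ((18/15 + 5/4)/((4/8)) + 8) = 0.14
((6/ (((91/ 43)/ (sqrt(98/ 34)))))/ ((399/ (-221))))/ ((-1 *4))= 43 *sqrt(17)/ 266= 0.67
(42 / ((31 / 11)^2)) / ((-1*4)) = -2541 / 1922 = -1.32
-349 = -349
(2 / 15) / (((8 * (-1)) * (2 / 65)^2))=-845 / 48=-17.60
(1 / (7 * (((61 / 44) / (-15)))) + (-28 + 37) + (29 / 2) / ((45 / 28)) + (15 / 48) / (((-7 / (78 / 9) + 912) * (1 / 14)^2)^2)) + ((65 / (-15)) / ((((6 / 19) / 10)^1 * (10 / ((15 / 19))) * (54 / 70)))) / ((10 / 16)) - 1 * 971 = -10536394250050408 / 10784677787415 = -976.98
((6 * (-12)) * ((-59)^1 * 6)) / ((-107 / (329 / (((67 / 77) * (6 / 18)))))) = -1937062512 / 7169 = -270199.82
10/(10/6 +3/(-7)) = 8.08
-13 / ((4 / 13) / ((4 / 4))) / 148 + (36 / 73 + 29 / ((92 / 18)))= 5846113 / 993968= 5.88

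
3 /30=1 /10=0.10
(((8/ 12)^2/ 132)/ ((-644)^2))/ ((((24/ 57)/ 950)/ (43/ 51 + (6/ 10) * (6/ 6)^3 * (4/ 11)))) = 0.00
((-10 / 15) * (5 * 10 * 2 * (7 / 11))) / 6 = -700 / 99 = -7.07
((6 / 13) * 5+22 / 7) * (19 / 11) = 9424 / 1001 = 9.41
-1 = -1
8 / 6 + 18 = 58 / 3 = 19.33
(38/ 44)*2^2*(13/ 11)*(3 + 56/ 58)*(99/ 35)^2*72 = 66263184/ 7105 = 9326.28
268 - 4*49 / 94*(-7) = 13282 / 47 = 282.60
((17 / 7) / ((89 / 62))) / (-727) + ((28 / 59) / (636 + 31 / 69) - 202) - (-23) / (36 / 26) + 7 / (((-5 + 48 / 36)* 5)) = -185.77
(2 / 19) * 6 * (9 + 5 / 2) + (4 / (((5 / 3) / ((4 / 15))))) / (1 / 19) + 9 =13501 / 475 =28.42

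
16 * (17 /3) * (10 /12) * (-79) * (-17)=913240 /9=101471.11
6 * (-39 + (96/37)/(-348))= -251130/1073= -234.04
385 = 385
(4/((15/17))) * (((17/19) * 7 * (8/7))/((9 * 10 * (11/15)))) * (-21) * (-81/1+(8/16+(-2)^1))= 16184/19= 851.79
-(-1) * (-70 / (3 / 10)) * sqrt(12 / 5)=-280 * sqrt(15) / 3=-361.48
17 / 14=1.21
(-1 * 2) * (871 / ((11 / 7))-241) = -6892 / 11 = -626.55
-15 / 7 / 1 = -15 / 7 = -2.14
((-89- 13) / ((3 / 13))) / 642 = -221 / 321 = -0.69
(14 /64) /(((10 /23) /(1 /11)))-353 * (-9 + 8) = 1242721 /3520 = 353.05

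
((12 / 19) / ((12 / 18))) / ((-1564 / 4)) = -0.00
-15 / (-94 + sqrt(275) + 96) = 30 / 271 - 75 * sqrt(11) / 271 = -0.81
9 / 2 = 4.50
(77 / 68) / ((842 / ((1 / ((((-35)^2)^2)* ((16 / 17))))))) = 11 / 11552240000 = 0.00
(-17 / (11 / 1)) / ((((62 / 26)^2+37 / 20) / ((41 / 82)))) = -28730 / 280203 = -0.10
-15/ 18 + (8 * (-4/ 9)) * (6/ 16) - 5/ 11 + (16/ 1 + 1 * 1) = 949/ 66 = 14.38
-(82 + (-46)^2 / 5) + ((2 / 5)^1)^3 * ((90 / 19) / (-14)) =-1679862 / 3325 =-505.22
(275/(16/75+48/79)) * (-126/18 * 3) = -34216875/4864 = -7034.72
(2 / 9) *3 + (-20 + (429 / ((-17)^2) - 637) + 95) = -485389 / 867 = -559.85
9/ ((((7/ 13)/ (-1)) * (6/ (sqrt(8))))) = -39 * sqrt(2)/ 7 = -7.88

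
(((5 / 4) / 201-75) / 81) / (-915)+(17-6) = 131106671 / 11917692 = 11.00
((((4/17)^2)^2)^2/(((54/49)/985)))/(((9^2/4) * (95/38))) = 2530476032/15255981523467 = 0.00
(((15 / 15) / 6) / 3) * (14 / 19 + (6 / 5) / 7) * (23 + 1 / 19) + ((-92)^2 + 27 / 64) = 20536832203 / 2425920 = 8465.59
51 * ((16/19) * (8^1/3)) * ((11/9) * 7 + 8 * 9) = 1577600/171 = 9225.73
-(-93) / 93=1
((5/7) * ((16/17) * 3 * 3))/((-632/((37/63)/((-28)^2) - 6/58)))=0.00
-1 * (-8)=8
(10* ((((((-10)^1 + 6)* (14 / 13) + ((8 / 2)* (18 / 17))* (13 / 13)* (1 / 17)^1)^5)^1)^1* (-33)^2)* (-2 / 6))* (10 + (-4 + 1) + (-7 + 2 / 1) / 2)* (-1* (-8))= 107714344351285783025418240 / 748524423279410557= 143902244.20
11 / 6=1.83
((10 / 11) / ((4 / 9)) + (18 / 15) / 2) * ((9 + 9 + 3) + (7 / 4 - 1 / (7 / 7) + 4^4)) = 29391 / 40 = 734.78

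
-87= -87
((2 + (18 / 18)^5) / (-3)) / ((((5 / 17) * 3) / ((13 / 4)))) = -221 / 60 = -3.68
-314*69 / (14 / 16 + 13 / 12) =-519984 / 47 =-11063.49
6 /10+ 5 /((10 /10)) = 28 /5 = 5.60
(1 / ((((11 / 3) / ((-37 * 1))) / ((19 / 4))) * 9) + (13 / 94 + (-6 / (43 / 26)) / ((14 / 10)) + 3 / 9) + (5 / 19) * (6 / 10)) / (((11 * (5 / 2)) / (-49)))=1809981271 / 139388370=12.99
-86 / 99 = -0.87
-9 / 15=-3 / 5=-0.60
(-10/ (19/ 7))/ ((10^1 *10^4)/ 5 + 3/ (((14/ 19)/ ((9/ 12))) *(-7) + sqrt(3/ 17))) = -3643477631920/ 19778445556004843 - 35910 *sqrt(51)/ 1040970818737097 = -0.00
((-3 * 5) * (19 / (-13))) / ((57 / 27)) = 135 / 13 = 10.38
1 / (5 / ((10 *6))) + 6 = 18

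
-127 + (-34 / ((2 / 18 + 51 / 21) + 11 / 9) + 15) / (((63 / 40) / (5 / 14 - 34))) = -984597 / 3871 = -254.35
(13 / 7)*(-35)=-65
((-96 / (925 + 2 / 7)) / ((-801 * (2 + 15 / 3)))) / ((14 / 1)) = 16 / 12105513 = 0.00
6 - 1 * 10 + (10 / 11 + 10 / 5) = -12 / 11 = -1.09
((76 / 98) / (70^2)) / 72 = 19 / 8643600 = 0.00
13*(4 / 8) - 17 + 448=875 / 2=437.50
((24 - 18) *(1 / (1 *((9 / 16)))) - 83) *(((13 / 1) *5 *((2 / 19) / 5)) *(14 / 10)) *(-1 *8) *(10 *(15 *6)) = 18957120 / 19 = 997743.16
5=5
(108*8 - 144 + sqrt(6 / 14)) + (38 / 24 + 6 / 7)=sqrt(21) / 7 + 60685 / 84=723.10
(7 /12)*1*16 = 28 /3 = 9.33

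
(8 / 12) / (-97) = -2 / 291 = -0.01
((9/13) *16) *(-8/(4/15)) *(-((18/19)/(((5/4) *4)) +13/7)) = 1175904/1729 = 680.11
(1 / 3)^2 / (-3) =-1 / 27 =-0.04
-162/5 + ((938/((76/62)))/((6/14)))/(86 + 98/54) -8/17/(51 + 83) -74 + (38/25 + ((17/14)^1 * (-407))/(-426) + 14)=-530871235460263/7650441920100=-69.39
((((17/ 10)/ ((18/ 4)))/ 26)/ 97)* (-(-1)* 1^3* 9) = 17/ 12610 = 0.00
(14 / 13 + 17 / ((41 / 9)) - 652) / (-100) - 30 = -1254047 / 53300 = -23.53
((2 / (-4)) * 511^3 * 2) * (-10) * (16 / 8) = 2668656620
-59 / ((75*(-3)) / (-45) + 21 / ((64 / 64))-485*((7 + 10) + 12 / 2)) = 59 / 11129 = 0.01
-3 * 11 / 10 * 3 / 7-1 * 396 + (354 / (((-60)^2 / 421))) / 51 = -84952267 / 214200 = -396.60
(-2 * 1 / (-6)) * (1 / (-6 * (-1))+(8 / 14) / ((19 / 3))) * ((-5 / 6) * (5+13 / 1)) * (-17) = 17425 / 798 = 21.84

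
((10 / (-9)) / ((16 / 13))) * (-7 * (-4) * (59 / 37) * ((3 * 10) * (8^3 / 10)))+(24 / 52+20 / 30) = -89338532 / 1443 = -61911.66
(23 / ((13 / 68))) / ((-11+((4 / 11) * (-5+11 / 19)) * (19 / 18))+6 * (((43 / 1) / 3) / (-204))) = -1754808 / 191347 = -9.17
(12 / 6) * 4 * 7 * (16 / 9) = 896 / 9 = 99.56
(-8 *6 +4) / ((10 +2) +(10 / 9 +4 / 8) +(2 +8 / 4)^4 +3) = -0.16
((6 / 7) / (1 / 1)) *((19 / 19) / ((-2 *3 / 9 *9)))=-1 / 7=-0.14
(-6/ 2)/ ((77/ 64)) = -192/ 77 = -2.49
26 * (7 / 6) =91 / 3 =30.33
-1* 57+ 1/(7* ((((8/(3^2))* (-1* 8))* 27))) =-76609/1344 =-57.00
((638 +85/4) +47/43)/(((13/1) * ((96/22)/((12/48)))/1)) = 1249369/429312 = 2.91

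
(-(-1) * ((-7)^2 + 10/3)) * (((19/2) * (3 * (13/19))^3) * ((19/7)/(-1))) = -3104361/266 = -11670.53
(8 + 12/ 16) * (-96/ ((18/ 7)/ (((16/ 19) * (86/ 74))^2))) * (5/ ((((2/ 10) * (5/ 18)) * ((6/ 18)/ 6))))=-250493644800/ 494209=-506857.72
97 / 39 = 2.49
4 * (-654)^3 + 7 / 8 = -8951240441 / 8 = -1118905055.12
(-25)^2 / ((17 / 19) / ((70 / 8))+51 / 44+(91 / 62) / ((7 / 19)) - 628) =-566912500 / 564875953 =-1.00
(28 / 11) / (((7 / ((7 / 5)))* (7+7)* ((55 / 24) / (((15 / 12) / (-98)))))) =-6 / 29645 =-0.00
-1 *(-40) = 40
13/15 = 0.87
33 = 33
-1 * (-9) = 9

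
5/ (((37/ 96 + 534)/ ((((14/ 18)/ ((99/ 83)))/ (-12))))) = -23240/ 45709191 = -0.00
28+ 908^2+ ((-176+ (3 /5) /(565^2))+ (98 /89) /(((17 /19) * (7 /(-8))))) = 1990667914582039 /2414937125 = 824314.59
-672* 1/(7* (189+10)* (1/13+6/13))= -1248/1393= -0.90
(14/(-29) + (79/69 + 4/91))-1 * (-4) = 856943/182091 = 4.71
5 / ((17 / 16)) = 80 / 17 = 4.71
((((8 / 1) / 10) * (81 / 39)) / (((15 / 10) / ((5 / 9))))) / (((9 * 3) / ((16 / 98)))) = 64 / 17199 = 0.00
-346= -346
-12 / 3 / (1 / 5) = -20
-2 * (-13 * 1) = 26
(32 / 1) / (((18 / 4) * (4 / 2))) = 32 / 9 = 3.56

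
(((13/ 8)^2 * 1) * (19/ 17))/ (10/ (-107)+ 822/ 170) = 1717885/ 2760128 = 0.62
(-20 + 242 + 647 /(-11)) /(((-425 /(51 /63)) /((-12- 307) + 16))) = 36259 /385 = 94.18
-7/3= -2.33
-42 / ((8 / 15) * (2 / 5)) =-1575 / 8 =-196.88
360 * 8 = 2880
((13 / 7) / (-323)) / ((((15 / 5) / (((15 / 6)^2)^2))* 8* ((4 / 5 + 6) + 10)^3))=-0.00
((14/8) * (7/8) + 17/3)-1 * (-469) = 45715/96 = 476.20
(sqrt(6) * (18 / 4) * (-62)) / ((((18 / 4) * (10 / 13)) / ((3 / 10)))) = -1209 * sqrt(6) / 50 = -59.23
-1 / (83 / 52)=-0.63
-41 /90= -0.46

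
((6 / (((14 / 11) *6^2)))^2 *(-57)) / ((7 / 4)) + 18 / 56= -244 / 1029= -0.24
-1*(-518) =518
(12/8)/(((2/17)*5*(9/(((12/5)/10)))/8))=68/125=0.54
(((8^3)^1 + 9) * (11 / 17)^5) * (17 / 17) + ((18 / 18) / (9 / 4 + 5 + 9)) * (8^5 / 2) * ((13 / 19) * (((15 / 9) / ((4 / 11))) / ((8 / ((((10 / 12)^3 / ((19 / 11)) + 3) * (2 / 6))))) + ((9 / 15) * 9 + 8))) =30336674605963753 / 3113852890275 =9742.49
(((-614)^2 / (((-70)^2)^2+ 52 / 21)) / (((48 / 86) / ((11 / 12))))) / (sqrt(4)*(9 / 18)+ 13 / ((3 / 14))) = 0.00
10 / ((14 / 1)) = 5 / 7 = 0.71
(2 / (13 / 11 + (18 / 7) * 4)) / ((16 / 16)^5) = 154 / 883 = 0.17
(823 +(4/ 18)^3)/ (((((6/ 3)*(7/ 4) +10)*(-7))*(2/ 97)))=-58197575/ 137781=-422.39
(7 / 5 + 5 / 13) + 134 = 8826 / 65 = 135.78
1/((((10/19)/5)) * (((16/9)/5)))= 26.72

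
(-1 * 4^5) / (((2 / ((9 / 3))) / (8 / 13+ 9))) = -192000 / 13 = -14769.23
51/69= 17/23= 0.74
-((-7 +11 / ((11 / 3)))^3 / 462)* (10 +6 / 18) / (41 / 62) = 2.16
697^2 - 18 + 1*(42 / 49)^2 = 23803795 / 49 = 485791.73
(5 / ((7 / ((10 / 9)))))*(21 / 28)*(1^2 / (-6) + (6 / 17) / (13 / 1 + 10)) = -8875 / 98532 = -0.09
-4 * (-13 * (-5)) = -260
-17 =-17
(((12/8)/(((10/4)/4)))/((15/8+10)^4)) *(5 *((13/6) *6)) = 638976/81450625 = 0.01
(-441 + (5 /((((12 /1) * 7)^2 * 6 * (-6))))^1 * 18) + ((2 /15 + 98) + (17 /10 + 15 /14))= -4799429 /14112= -340.10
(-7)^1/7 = -1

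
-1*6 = -6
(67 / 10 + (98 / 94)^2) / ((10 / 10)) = 172013 / 22090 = 7.79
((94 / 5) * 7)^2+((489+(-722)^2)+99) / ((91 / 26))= 29124348 / 175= 166424.85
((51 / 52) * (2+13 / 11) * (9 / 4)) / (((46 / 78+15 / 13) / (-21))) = -59535 / 704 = -84.57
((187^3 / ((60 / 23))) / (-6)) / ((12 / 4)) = -150401669 / 1080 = -139260.80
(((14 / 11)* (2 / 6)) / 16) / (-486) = -7 / 128304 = -0.00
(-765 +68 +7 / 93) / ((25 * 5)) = -64814 / 11625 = -5.58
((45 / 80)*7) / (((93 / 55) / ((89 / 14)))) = 14685 / 992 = 14.80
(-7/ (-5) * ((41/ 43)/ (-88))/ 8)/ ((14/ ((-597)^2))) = -14612769/ 302720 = -48.27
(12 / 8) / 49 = 3 / 98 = 0.03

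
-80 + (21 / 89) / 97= -690619 / 8633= -80.00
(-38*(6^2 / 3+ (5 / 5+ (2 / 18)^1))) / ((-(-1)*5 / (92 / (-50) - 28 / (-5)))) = -421496 / 1125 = -374.66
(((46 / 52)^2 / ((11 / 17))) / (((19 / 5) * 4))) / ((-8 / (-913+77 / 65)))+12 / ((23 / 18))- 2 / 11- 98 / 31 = 158370607689 / 10476491168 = 15.12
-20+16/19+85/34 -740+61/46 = -330080/437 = -755.33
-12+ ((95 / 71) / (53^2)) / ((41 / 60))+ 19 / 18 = -1610766203 / 147185982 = -10.94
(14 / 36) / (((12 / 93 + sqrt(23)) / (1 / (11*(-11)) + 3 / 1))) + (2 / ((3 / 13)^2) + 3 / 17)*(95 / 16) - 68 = 1217587*sqrt(23) / 24052743 + 113420564149 / 726927344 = 156.27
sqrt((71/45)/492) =sqrt(43665)/3690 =0.06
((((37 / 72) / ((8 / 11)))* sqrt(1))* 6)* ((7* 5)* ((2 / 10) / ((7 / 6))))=407 / 16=25.44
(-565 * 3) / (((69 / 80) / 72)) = -3254400 / 23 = -141495.65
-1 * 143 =-143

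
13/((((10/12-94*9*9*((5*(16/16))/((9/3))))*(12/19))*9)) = -0.00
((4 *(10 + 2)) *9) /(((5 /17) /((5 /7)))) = 7344 /7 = 1049.14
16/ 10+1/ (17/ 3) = 151/ 85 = 1.78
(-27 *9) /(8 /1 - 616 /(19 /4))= 4617 /2312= 2.00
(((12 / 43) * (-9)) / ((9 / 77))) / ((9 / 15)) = -1540 / 43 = -35.81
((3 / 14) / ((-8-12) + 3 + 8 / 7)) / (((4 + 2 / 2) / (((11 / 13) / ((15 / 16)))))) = -88 / 36075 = -0.00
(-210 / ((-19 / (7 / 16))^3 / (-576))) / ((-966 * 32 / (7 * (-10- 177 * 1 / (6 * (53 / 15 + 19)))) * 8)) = -826004025 / 1747250905088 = -0.00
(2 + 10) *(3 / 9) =4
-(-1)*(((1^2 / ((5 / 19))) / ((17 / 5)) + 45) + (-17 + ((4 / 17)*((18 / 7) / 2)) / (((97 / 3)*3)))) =19773 / 679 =29.12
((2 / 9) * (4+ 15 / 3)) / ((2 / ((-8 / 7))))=-8 / 7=-1.14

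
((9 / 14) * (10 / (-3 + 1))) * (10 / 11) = -225 / 77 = -2.92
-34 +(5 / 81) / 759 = -2090281 / 61479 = -34.00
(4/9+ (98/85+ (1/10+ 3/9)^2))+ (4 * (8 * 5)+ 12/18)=2485513/15300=162.45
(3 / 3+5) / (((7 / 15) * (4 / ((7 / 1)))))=45 / 2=22.50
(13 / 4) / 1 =13 / 4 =3.25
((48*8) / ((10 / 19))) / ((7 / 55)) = 40128 / 7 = 5732.57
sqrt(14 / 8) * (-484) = -242 * sqrt(7) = -640.27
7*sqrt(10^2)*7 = 490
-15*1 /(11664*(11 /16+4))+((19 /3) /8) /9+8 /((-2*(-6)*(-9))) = 397 /29160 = 0.01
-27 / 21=-9 / 7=-1.29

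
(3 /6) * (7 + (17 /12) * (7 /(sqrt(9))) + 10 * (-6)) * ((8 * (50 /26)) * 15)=-5733.97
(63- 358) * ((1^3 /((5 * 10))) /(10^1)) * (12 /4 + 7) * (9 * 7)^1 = -3717 /10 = -371.70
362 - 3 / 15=1809 / 5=361.80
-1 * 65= -65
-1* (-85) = 85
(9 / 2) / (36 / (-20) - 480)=-15 / 1606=-0.01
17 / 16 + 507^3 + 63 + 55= 2085183393 / 16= 130323962.06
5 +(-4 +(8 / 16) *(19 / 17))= 53 / 34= 1.56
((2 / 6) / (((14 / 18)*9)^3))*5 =5 / 1029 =0.00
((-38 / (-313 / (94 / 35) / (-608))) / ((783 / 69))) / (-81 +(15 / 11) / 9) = 5972384 / 27639465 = 0.22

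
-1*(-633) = 633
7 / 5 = 1.40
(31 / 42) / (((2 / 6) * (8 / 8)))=31 / 14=2.21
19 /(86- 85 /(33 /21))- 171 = -59812 /351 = -170.40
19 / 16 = 1.19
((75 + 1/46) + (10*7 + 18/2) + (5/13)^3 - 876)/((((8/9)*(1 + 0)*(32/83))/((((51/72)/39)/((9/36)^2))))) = -102944890787/168167168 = -612.16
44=44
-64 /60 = -16 /15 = -1.07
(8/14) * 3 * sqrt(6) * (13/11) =156 * sqrt(6)/77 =4.96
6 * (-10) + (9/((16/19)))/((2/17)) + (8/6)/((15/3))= 31.11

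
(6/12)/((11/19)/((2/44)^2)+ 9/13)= 247/138766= 0.00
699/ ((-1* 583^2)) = -699/ 339889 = -0.00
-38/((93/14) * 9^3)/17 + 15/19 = 17278127/21898431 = 0.79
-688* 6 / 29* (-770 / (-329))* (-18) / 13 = 8173440 / 17719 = 461.28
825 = 825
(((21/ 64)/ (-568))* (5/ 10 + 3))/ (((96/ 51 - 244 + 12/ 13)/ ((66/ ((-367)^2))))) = 357357/ 86995939733504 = 0.00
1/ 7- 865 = -6054/ 7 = -864.86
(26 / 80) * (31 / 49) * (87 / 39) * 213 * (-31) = -5936097 / 1960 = -3028.62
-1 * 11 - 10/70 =-78/7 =-11.14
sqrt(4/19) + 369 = 2* sqrt(19)/19 + 369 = 369.46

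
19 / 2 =9.50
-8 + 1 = -7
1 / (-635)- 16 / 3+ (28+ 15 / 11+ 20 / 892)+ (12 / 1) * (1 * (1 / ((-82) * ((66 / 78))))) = 23.88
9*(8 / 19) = 72 / 19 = 3.79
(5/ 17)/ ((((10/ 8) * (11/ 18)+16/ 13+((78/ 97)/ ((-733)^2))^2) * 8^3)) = 1588968300303007065/ 5517375987240891544256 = 0.00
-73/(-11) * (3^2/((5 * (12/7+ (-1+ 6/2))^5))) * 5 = 11042199/130695136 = 0.08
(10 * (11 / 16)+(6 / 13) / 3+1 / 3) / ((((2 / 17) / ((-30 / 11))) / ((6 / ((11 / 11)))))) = -585735 / 572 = -1024.01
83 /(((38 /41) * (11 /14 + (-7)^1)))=-23821 /1653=-14.41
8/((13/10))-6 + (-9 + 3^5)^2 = 711830/13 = 54756.15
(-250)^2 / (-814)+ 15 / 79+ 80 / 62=-75055875 / 996743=-75.30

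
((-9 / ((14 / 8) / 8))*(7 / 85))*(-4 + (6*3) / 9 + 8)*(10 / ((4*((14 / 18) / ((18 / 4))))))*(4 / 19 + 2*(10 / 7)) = -839808 / 931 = -902.05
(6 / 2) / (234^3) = 1 / 4270968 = 0.00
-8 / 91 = -0.09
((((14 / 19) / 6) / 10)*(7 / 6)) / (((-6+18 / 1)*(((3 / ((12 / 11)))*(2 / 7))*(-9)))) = -343 / 2031480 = -0.00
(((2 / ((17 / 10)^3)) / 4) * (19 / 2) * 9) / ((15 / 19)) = 54150 / 4913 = 11.02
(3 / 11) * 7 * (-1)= -21 / 11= -1.91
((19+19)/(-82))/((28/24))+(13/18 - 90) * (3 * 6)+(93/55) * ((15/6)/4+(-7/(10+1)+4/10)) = -11159452439/6945400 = -1606.74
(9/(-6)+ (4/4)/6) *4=-16/3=-5.33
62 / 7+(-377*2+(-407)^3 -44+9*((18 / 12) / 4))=-3775516011 / 56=-67419928.77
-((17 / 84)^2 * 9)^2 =-83521 / 614656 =-0.14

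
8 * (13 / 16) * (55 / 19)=715 / 38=18.82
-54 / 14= -27 / 7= -3.86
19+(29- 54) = -6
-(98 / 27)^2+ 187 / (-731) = -420991 / 31347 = -13.43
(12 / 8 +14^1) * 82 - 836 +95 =530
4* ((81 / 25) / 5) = 324 / 125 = 2.59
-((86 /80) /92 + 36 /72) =-1883 /3680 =-0.51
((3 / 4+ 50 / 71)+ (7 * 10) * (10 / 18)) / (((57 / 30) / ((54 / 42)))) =73655 / 2698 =27.30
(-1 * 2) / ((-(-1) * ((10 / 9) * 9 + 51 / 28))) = -56 / 331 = -0.17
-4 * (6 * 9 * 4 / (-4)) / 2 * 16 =1728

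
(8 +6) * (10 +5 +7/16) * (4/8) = 1729/16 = 108.06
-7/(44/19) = -133/44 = -3.02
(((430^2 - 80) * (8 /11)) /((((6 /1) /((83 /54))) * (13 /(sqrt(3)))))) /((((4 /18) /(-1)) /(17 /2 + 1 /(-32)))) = -1039289065 * sqrt(3) /10296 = -174835.03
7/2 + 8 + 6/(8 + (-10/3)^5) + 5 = 808233/49028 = 16.49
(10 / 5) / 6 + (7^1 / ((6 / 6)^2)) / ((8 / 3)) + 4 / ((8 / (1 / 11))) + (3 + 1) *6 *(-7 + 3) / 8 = -2375 / 264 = -9.00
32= 32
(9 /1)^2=81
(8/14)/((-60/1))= -1/105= -0.01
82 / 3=27.33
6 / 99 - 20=-658 / 33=-19.94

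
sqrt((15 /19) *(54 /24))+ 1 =1+ 3 *sqrt(285) /38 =2.33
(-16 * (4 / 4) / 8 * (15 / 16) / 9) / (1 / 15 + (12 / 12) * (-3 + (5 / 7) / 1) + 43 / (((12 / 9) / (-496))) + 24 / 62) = 5425 / 416583544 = 0.00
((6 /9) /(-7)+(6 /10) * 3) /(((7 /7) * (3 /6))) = 358 /105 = 3.41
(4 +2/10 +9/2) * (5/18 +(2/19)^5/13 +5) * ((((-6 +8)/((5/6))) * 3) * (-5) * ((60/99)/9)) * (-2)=709452019112/3186739413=222.63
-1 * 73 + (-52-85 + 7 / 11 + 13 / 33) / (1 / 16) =-74201 / 33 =-2248.52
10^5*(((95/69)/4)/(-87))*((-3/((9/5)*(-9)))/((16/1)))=-1484375/324162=-4.58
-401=-401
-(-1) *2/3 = 2/3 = 0.67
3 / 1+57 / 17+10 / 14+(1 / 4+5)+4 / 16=2991 / 238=12.57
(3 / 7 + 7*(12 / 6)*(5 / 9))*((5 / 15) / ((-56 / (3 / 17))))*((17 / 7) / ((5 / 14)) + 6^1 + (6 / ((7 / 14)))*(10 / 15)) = -0.18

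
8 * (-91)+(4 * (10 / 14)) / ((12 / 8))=-15248 / 21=-726.10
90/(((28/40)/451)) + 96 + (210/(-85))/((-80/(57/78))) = 7188195753/123760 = 58081.74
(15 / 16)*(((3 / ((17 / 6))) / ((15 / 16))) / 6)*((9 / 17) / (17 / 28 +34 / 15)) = 11340 / 348823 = 0.03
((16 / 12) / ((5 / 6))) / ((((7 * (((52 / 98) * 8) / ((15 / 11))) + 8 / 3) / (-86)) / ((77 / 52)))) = -23177 / 2782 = -8.33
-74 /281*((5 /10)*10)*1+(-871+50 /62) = -7591726 /8711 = -871.51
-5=-5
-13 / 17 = -0.76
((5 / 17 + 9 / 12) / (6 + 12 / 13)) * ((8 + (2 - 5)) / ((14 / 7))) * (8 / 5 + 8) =923 / 255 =3.62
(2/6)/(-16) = -1/48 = -0.02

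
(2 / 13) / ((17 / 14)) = 28 / 221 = 0.13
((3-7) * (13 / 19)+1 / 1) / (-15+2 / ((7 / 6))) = 77 / 589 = 0.13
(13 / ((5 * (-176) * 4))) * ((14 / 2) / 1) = -91 / 3520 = -0.03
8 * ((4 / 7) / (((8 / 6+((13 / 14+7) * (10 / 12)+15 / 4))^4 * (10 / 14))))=99574272 / 290600242805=0.00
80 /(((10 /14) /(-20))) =-2240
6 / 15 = 2 / 5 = 0.40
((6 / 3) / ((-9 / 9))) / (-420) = 1 / 210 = 0.00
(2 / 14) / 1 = 1 / 7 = 0.14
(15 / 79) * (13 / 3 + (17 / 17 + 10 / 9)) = 290 / 237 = 1.22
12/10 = 6/5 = 1.20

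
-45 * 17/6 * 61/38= -15555/76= -204.67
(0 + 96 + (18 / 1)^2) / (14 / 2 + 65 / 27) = 44.65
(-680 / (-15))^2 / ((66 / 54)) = 18496 / 11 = 1681.45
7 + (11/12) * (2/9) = 389/54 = 7.20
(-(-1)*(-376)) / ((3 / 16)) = -6016 / 3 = -2005.33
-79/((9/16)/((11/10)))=-6952/45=-154.49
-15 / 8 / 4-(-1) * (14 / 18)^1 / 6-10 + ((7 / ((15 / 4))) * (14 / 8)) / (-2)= -51721 / 4320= -11.97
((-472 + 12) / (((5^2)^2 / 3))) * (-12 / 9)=368 / 125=2.94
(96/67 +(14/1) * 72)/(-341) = -67632/22847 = -2.96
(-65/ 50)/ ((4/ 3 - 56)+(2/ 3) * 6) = 39/ 1520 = 0.03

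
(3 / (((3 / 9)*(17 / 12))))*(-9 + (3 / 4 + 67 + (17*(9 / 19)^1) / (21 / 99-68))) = 269136243 / 722551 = 372.48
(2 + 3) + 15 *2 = 35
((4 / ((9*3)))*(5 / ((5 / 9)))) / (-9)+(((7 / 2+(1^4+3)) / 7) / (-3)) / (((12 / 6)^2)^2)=-0.17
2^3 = 8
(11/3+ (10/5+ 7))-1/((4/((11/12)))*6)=3637/288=12.63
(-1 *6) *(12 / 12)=-6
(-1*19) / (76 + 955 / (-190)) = -0.27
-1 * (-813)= 813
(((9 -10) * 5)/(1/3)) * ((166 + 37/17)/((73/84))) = -3602340/1241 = -2902.77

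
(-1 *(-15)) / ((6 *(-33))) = -5 / 66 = -0.08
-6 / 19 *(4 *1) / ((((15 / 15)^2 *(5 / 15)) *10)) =-36 / 95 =-0.38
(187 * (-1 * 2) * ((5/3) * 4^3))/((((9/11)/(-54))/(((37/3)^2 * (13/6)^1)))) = 23429394560/27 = 867755354.07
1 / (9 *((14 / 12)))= 2 / 21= 0.10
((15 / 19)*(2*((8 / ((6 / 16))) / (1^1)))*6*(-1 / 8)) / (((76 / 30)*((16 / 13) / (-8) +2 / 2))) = -46800 / 3971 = -11.79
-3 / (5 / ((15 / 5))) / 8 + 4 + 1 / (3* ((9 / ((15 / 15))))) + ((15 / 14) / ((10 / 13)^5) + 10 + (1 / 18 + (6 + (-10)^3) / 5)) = -1368014267 / 7560000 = -180.95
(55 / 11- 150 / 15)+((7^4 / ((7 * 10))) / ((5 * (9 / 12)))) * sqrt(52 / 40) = -5+343 * sqrt(130) / 375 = 5.43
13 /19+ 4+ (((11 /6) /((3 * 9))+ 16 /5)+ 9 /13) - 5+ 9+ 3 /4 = 5359643 /400140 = 13.39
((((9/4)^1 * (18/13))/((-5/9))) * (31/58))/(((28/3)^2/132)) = -6711903/1477840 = -4.54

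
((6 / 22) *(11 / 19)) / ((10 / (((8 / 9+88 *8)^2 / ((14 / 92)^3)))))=1958708680448 / 879795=2226323.95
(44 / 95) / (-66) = -2 / 285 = -0.01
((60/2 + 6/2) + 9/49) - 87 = -2637/49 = -53.82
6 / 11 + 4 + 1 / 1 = 61 / 11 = 5.55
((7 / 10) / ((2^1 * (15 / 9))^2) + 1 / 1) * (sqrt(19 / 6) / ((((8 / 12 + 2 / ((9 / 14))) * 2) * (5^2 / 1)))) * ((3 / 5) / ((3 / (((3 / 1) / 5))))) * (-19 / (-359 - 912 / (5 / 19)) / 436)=181773 * sqrt(114) / 141739676000000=0.00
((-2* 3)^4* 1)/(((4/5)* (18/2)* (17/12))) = 127.06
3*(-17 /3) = -17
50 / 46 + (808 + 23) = 19138 / 23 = 832.09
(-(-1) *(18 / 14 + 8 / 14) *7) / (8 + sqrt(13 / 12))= 1.44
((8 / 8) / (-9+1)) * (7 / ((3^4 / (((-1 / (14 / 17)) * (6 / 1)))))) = 17 / 216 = 0.08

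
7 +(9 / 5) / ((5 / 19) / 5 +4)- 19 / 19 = 2481 / 385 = 6.44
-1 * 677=-677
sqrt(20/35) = 2*sqrt(7)/7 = 0.76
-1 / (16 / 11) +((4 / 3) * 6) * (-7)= -907 / 16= -56.69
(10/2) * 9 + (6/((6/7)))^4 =2446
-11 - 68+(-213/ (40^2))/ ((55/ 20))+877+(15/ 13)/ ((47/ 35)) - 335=1246909057/ 2688400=463.81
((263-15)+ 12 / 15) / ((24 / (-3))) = -311 / 10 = -31.10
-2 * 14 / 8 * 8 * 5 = -140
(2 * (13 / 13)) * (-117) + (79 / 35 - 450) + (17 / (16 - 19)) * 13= -79318 / 105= -755.41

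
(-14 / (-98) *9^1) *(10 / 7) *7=90 / 7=12.86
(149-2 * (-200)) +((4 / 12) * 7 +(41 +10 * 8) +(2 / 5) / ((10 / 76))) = 50653 / 75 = 675.37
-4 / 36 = -0.11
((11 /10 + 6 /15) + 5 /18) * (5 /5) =1.78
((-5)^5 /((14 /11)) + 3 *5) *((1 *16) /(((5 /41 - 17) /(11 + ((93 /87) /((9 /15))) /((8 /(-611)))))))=-121935192485 /421428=-289338.14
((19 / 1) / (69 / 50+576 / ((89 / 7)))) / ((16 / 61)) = 2578775 / 1661928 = 1.55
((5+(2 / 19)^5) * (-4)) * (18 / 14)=-445698972 / 17332693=-25.71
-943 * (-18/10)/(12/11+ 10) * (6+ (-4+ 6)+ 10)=840213/305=2754.80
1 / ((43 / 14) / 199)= 2786 / 43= 64.79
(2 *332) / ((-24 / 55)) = -4565 / 3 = -1521.67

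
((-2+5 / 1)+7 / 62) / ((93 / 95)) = 18335 / 5766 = 3.18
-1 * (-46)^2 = -2116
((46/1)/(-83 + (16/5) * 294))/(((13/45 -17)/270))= -698625/806332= -0.87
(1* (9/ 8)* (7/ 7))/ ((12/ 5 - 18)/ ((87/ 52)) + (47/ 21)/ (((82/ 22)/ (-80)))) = -1123605/ 57290176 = -0.02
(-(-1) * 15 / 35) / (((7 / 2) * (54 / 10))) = 0.02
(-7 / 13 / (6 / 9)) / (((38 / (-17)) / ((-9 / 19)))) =-3213 / 18772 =-0.17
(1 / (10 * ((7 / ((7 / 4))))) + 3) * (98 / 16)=18.53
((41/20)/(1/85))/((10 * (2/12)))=2091/20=104.55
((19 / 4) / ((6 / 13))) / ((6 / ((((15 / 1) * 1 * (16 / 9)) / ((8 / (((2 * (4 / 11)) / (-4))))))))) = -1.04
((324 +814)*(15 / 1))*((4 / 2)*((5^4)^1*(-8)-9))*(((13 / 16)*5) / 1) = -2778867975 / 4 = -694716993.75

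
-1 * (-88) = 88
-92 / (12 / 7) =-161 / 3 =-53.67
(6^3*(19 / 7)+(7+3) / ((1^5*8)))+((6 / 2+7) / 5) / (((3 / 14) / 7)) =54841 / 84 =652.87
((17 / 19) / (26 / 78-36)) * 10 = -0.25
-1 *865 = -865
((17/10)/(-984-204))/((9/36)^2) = -34/1485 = -0.02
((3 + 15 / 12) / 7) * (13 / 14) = 221 / 392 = 0.56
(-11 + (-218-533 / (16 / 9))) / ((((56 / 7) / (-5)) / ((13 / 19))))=549965 / 2432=226.14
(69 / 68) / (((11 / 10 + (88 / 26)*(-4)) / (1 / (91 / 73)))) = -8395 / 128282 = -0.07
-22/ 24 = -11/ 12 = -0.92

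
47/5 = 9.40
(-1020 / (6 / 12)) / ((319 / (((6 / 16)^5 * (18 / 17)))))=-32805 / 653312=-0.05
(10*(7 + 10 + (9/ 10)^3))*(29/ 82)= 514141/ 8200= 62.70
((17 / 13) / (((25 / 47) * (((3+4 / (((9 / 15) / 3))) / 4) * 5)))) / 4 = 799 / 37375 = 0.02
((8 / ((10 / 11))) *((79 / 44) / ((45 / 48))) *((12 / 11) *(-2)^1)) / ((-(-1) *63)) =-10112 / 17325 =-0.58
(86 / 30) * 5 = 43 / 3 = 14.33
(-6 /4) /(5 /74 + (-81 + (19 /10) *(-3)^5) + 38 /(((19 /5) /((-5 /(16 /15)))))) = 2220 /872471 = 0.00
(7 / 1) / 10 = 7 / 10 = 0.70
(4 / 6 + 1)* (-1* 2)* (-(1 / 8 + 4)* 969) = 53295 / 4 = 13323.75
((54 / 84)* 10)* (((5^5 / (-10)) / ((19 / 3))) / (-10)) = 16875 / 532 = 31.72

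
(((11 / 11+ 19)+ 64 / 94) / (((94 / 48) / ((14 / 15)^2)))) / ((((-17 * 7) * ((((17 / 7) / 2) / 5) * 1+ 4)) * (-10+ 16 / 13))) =0.00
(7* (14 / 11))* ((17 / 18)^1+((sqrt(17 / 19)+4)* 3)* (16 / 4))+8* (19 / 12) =1176* sqrt(323) / 209+44423 / 99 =549.84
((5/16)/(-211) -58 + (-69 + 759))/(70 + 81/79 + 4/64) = 168556533/18959405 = 8.89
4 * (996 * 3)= 11952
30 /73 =0.41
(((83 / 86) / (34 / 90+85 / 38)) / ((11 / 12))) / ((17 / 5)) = 4257900 / 35951311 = 0.12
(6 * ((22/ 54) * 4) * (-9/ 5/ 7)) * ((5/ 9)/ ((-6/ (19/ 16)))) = 209/ 756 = 0.28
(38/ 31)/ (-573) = -38/ 17763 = -0.00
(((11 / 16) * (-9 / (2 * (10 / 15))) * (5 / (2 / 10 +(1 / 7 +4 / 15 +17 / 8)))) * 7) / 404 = -1091475 / 7423904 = -0.15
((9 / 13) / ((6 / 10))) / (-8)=-0.14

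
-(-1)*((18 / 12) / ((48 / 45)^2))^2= 1.74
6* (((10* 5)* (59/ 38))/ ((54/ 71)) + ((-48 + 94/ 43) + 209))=11702617/ 7353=1591.54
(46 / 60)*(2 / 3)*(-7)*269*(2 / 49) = -12374 / 315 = -39.28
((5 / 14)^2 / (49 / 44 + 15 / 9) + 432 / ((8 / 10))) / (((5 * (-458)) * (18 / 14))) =-647443 / 3529806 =-0.18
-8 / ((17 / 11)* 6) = -44 / 51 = -0.86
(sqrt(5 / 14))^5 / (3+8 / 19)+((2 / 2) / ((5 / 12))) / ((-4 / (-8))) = 95 * sqrt(70) / 35672+24 / 5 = 4.82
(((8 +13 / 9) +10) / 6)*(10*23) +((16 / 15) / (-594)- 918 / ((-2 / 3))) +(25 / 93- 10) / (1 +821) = 80311613113 / 37840770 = 2122.36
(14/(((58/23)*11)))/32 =161/10208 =0.02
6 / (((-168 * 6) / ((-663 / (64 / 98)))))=1547 / 256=6.04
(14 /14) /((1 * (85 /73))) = 73 /85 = 0.86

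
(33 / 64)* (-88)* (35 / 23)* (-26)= 165165 / 92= 1795.27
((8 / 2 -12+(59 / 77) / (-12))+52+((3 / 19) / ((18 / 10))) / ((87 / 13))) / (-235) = -67126861 / 358932420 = -0.19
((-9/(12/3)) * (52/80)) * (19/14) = -2223/1120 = -1.98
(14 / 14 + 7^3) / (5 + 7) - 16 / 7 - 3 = 491 / 21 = 23.38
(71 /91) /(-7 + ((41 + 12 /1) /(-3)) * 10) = -213 /50141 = -0.00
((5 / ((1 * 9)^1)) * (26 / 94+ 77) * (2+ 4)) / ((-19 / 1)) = -36320 / 2679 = -13.56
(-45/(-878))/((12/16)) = 30/439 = 0.07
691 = 691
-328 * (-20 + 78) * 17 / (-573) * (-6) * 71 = -45923936 / 191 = -240439.46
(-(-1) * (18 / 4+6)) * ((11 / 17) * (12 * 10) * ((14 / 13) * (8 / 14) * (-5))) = -554400 / 221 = -2508.60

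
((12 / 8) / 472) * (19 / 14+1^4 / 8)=249 / 52864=0.00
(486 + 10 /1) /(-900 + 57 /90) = -0.55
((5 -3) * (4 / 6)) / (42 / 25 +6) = 0.17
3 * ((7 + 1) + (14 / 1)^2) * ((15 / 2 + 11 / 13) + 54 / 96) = 283509 / 52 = 5452.10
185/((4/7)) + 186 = 2039/4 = 509.75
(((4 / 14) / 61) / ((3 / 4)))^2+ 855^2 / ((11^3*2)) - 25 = 1090377730843 / 4368238182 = 249.61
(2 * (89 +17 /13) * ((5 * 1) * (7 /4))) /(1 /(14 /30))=28763 /39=737.51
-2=-2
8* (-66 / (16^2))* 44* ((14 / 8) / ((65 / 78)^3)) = -68607 / 250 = -274.43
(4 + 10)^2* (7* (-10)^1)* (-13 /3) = 178360 /3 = 59453.33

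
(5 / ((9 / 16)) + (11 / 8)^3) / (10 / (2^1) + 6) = 52939 / 50688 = 1.04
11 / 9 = 1.22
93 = 93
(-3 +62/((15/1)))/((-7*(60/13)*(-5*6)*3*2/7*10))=221/1620000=0.00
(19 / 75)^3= 6859 / 421875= 0.02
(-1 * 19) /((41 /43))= -817 /41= -19.93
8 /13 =0.62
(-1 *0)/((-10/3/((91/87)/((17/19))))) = 0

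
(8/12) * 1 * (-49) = -98/3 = -32.67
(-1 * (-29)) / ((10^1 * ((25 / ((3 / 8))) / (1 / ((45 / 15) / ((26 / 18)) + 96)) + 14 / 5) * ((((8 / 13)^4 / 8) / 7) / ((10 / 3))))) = 376862395 / 653079552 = 0.58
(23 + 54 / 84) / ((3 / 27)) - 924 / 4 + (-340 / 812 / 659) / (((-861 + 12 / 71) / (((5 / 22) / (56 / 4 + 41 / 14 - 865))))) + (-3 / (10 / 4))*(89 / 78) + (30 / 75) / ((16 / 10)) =-5367784184117465549 / 277641379344469140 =-19.33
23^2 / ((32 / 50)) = 13225 / 16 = 826.56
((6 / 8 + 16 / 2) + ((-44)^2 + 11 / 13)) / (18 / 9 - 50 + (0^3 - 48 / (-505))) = -7298765 / 179712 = -40.61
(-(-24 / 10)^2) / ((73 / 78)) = -11232 / 1825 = -6.15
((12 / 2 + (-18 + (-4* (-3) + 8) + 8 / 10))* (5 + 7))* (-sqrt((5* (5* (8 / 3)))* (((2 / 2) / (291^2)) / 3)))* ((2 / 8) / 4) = -22* sqrt(2) / 291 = -0.11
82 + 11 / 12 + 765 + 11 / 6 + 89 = 3755 / 4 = 938.75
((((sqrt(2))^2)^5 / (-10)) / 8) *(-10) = 4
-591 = -591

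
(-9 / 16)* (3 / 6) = -9 / 32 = -0.28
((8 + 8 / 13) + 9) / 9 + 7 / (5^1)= 1964 / 585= 3.36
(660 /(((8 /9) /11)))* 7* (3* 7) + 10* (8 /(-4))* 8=2400925 /2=1200462.50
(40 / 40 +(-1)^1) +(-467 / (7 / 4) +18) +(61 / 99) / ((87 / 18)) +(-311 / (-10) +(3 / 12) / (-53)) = -1545408661 / 7100940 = -217.63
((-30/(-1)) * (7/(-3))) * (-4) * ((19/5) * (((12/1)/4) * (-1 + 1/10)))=-14364/5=-2872.80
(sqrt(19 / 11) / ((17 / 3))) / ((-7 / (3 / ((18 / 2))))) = -sqrt(209) / 1309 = -0.01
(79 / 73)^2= 6241 / 5329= 1.17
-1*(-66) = 66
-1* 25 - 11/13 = -336/13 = -25.85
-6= -6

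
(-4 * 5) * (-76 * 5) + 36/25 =190036/25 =7601.44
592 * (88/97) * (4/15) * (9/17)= 75.82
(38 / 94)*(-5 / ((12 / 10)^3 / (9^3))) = -320625 / 376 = -852.73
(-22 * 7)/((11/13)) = -182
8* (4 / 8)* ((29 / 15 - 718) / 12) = -10741 / 45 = -238.69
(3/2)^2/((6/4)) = 3/2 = 1.50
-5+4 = -1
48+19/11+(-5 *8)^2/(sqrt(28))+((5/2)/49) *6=26968/539+800 *sqrt(7)/7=352.40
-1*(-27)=27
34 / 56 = 17 / 28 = 0.61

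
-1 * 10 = -10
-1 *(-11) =11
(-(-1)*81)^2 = 6561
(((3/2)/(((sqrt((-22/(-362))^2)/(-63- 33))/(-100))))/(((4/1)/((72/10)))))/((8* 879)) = 195480/3223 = 60.65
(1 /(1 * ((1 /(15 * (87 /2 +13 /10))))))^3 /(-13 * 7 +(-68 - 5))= -75866112 /41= -1850392.98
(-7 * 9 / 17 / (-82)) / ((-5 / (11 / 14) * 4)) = -99 / 55760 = -0.00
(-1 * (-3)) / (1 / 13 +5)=13 / 22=0.59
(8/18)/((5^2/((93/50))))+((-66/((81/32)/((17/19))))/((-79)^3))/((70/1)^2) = 256132849222/7745950839375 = 0.03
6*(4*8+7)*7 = 1638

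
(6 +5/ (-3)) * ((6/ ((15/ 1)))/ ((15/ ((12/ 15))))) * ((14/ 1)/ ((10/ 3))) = 728/ 1875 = 0.39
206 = 206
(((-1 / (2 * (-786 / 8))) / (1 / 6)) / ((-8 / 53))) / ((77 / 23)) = -1219 / 20174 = -0.06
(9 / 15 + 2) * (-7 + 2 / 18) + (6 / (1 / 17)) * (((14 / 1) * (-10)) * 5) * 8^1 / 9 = -63484.58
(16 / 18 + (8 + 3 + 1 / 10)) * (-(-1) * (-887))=-957073 / 90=-10634.14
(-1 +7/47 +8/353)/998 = -0.00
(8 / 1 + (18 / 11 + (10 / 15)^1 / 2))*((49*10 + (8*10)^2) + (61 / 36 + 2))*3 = 206184.13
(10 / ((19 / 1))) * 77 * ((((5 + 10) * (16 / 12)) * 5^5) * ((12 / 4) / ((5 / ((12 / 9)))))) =38500000 / 19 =2026315.79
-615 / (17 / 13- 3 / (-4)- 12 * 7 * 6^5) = 31980 / 33965461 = 0.00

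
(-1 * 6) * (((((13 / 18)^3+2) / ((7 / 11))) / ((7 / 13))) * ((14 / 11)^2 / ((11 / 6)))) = -360386 / 9801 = -36.77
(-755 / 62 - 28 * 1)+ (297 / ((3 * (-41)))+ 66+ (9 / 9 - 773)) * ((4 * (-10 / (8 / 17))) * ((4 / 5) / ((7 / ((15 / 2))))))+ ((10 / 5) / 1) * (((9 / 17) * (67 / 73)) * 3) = 1138915165595 / 22082354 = 51575.80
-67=-67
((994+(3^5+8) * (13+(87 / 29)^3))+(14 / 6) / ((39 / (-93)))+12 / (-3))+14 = 430499 / 39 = 11038.44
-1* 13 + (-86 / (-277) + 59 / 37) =-113712 / 10249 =-11.09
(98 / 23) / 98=1 / 23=0.04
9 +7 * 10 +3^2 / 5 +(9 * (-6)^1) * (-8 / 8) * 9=2834 / 5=566.80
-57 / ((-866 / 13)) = 0.86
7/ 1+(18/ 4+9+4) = 49/ 2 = 24.50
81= 81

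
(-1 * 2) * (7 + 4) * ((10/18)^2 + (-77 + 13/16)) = 1669.33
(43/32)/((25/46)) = 989/400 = 2.47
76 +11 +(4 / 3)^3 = 2413 / 27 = 89.37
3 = 3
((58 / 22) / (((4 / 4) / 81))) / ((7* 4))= 2349 / 308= 7.63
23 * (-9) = -207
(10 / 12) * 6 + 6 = 11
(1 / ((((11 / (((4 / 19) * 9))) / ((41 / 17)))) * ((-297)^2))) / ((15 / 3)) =164 / 174114765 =0.00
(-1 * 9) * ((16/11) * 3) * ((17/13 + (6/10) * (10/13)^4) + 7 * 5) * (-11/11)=450569088/314171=1434.15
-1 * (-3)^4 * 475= -38475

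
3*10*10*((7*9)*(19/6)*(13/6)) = 129675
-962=-962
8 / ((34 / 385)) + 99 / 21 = 11341 / 119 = 95.30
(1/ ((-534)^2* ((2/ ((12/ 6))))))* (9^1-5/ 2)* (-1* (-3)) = 13/ 190104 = 0.00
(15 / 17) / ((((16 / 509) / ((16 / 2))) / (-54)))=-206145 / 17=-12126.18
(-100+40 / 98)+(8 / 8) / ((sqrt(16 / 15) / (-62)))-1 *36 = -6644 / 49-31 *sqrt(15) / 2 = -195.62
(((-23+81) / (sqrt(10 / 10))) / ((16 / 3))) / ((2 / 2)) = 87 / 8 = 10.88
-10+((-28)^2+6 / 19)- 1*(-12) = 14940 / 19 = 786.32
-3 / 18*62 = -31 / 3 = -10.33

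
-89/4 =-22.25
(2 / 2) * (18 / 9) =2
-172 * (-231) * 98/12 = 324478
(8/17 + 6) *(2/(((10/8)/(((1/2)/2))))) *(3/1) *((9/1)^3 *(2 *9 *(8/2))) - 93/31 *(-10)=6928926/17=407583.88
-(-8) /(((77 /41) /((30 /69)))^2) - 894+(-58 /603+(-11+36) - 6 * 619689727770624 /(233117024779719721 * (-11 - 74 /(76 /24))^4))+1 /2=-385573722815646214957319078577932451551 /444123695670898300861620727733616486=-868.17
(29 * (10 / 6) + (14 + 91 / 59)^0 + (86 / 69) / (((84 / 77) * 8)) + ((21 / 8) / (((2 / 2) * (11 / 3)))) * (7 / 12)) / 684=3635459 / 49838976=0.07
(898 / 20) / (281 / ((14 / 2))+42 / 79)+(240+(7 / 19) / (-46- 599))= 26584216849 / 110260686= 241.10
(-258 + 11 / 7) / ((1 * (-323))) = 0.79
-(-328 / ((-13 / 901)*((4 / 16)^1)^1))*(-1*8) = 9456896 / 13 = 727453.54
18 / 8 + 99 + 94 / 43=17791 / 172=103.44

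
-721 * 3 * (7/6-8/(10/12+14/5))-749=1490.07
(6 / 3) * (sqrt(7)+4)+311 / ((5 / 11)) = 2 * sqrt(7)+3461 / 5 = 697.49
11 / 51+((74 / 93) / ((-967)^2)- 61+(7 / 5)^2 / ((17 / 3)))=-744589229777 / 12319797575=-60.44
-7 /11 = -0.64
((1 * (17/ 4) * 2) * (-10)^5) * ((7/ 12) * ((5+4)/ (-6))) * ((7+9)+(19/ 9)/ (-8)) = 421334375/ 36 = 11703732.64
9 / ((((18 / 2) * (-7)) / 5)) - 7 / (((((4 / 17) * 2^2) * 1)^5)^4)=-205191968023804199471209329 / 8462480737302404222943232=-24.25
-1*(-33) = 33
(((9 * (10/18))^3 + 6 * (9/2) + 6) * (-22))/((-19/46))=159896/19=8415.58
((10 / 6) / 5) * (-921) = -307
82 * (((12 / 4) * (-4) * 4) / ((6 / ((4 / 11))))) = -2624 / 11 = -238.55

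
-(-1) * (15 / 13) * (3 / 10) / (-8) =-9 / 208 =-0.04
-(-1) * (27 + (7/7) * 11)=38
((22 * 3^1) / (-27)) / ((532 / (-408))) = 748 / 399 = 1.87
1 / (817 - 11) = 0.00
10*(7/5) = 14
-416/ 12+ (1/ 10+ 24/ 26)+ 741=275869/ 390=707.36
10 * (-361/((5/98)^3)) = -679540624/25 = -27181624.96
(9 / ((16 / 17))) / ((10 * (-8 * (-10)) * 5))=153 / 64000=0.00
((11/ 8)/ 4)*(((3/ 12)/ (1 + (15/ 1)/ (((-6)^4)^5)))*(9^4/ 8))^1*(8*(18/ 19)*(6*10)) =742130467812520427520/ 23155670120398943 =32049.62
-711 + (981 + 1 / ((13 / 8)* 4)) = 3512 / 13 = 270.15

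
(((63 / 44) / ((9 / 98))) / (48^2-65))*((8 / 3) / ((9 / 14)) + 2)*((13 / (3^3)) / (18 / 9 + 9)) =370097 / 197499951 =0.00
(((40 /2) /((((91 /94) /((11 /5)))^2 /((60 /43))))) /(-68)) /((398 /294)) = -38489616 /24584261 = -1.57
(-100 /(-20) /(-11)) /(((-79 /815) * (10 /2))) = 815 /869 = 0.94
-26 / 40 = -13 / 20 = -0.65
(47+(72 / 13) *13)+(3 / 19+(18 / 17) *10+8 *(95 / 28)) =354726 / 2261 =156.89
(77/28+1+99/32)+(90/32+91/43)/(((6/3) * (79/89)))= 9.62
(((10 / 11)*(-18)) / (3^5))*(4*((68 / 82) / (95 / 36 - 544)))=10880 / 26368617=0.00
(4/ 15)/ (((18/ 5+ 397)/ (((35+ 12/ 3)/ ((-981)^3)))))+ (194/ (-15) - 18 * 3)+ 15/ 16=-9983767886867459/ 151278760833840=-66.00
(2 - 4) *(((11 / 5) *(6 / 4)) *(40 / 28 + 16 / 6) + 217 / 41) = -53976 / 1435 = -37.61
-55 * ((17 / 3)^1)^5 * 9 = -78092135 / 27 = -2892301.30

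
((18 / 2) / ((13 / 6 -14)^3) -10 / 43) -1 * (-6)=88678336 / 15390173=5.76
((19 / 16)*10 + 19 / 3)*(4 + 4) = 437 / 3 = 145.67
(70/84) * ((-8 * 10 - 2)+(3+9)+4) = -55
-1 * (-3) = 3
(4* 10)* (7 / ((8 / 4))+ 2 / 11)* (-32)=-51840 / 11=-4712.73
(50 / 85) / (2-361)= -10 / 6103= -0.00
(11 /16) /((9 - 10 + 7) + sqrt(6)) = 11 /80 - 11 * sqrt(6) /480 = 0.08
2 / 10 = 1 / 5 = 0.20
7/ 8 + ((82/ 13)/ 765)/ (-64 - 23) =6055849/ 6921720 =0.87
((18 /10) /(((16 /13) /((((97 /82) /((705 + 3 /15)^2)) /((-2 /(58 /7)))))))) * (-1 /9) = 182845 /114181696384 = 0.00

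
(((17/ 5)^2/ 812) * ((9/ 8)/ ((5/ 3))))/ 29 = 7803/ 23548000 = 0.00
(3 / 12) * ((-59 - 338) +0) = -397 / 4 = -99.25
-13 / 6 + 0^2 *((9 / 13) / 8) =-13 / 6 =-2.17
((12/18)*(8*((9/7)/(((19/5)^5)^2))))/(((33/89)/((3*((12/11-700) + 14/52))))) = -4167932578125000/67509170564646811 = -0.06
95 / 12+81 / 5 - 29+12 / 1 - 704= -41813 / 60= -696.88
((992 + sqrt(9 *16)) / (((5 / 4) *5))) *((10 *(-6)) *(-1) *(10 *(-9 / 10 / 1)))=-433728 / 5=-86745.60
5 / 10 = 1 / 2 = 0.50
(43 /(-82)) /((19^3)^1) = -43 /562438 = -0.00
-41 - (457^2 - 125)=-208765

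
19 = 19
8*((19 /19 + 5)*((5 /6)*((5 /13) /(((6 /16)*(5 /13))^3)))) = 692224 /135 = 5127.59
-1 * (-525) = 525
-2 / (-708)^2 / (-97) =1 / 24311304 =0.00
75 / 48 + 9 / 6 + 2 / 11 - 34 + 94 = 11131 / 176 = 63.24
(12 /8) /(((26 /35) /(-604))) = -15855 /13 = -1219.62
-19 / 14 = -1.36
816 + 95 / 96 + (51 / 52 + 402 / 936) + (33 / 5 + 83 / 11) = 57145909 / 68640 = 832.55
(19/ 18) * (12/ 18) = 19/ 27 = 0.70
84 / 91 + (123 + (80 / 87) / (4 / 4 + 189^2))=2503344697 / 20200791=123.92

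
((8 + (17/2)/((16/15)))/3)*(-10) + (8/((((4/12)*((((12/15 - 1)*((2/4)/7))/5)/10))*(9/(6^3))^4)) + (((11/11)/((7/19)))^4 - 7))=-3211867718317883/115248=-27869184005.95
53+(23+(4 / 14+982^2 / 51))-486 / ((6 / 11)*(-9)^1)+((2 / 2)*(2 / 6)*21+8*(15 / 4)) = 6826054 / 357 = 19120.60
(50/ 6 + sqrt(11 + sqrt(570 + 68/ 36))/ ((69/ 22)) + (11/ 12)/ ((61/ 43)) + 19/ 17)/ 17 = 22*sqrt(99 + 3*sqrt(5147))/ 3519 + 41883/ 70516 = 0.70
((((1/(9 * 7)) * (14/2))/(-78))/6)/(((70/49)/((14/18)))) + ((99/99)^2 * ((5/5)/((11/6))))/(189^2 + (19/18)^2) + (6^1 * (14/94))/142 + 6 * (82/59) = 1219931266923152347/146184249846646440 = 8.35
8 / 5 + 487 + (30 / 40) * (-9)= 9637 / 20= 481.85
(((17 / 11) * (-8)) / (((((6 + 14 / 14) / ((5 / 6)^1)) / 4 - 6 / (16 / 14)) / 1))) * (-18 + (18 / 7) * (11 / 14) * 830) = 24567040 / 3773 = 6511.27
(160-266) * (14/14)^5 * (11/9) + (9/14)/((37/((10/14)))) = -4227511/32634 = -129.54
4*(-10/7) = -40/7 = -5.71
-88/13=-6.77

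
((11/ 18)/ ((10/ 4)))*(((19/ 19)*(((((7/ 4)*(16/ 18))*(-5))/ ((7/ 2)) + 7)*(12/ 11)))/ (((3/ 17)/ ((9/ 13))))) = 2924/ 585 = 5.00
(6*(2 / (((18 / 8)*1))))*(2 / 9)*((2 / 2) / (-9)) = -32 / 243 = -0.13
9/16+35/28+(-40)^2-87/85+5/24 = 6532069/4080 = 1601.00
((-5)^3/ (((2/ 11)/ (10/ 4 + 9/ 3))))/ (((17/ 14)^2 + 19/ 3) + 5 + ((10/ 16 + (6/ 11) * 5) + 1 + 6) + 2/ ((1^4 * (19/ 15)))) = -929370750/ 6080461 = -152.85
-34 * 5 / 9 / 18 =-85 / 81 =-1.05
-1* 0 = 0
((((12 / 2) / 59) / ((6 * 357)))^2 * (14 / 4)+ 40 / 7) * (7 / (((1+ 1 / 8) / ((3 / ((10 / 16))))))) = 23178447392 / 135811215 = 170.67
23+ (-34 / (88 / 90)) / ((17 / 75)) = -2869 / 22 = -130.41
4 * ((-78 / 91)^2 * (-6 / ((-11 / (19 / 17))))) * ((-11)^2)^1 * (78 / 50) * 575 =161976672 / 833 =194449.79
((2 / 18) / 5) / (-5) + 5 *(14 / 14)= 1124 / 225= 5.00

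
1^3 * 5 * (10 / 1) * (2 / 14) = 50 / 7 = 7.14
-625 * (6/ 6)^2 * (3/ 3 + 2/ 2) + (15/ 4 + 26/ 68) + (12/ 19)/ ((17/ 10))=-1609181/ 1292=-1245.50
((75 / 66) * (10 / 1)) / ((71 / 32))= 4000 / 781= 5.12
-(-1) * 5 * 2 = 10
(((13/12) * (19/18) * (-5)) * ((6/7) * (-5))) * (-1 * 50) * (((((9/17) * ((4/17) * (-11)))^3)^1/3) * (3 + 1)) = 4202.79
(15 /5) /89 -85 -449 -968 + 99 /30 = -1333813 /890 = -1498.67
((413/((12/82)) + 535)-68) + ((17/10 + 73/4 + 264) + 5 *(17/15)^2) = 644317/180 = 3579.54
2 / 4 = 1 / 2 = 0.50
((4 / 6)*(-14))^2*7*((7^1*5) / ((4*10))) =4802 / 9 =533.56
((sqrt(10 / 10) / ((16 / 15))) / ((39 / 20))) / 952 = 25 / 49504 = 0.00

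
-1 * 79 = -79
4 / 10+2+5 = 37 / 5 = 7.40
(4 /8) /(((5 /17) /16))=136 /5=27.20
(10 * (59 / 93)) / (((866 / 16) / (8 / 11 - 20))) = -1000640 / 442959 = -2.26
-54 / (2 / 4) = -108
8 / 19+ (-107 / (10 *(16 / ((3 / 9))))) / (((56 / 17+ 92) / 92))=760297 / 3693600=0.21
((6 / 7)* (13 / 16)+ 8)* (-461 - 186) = -315089 / 56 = -5626.59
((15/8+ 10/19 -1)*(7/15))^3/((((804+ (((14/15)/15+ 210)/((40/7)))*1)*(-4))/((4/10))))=-1104871257/33216646676480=-0.00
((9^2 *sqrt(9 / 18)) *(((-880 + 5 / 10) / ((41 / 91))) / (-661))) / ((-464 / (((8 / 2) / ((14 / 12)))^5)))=-230446674432 *sqrt(2) / 1887015529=-172.71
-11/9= -1.22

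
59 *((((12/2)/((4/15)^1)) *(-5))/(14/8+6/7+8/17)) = -631890/293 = -2156.62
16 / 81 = 0.20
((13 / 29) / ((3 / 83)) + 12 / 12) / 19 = 1166 / 1653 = 0.71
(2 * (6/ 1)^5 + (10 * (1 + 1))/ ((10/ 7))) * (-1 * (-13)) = 202358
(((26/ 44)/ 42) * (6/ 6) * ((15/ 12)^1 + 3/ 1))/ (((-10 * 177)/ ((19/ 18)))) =-4199/ 117754560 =-0.00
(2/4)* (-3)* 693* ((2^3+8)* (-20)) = 332640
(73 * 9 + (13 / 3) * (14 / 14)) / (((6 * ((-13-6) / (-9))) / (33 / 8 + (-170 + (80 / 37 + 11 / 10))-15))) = -32595508 / 3515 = -9273.26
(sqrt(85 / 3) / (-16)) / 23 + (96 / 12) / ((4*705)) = 2 / 705-sqrt(255) / 1104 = -0.01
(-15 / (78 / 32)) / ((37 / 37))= -80 / 13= -6.15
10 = 10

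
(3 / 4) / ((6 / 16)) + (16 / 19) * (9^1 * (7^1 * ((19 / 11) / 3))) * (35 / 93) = 4602 / 341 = 13.50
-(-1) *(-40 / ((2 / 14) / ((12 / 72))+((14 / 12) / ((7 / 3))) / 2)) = -1120 / 31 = -36.13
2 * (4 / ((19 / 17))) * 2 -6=158 / 19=8.32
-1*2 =-2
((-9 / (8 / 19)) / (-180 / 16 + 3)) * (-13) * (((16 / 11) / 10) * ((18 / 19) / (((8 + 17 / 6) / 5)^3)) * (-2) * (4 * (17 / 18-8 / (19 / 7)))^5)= -123550014609920000 / 4101333624531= -30124.35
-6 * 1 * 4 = -24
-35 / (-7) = 5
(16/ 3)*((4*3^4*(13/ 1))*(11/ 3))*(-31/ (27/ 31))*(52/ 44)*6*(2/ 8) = -5197088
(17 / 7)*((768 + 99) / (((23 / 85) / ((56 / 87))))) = 3340840 / 667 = 5008.76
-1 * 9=-9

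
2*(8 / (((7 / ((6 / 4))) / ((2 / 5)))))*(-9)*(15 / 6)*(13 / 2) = -1404 / 7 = -200.57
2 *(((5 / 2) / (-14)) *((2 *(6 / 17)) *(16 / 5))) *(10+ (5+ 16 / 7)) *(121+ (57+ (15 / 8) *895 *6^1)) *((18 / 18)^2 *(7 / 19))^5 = -2401529592 / 2476099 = -969.88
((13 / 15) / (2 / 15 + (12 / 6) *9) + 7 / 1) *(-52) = -24921 / 68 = -366.49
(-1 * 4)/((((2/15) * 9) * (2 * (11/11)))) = -5/3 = -1.67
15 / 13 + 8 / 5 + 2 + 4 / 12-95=-17533 / 195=-89.91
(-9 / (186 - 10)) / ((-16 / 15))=135 / 2816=0.05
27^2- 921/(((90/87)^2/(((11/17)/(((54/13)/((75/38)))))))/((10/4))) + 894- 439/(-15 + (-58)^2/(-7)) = 931694882075/968100768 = 962.39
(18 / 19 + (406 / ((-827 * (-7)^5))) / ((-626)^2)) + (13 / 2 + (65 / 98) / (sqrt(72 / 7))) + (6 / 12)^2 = 65 * sqrt(14) / 1176 + 113799986565457 / 14784271758788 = 7.90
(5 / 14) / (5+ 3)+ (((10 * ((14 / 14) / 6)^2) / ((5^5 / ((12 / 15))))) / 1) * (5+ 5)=28573 / 630000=0.05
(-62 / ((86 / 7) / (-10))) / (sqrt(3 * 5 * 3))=434 * sqrt(5) / 129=7.52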